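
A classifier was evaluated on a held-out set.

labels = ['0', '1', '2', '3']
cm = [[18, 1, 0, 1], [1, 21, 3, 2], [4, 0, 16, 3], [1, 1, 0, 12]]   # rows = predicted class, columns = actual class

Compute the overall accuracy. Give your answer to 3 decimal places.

0.798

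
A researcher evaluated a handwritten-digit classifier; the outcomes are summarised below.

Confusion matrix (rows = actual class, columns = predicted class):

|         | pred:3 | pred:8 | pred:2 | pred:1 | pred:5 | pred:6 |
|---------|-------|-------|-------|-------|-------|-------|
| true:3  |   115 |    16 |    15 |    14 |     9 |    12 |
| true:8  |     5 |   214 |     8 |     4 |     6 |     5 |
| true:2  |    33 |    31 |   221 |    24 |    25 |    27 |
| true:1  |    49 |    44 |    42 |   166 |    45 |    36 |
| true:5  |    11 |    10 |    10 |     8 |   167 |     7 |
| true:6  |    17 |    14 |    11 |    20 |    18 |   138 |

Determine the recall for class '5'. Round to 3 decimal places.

recall = TP/(TP+FN).
5: TP=167, FN=11+10+10+8+7=46 → 167/213 = 0.7840

0.784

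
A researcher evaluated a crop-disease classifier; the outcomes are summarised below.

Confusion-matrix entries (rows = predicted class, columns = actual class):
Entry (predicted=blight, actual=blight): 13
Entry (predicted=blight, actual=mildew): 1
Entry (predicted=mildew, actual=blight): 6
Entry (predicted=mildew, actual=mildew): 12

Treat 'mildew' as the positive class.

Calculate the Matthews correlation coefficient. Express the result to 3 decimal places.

0.601

MCC = (TP·TN − FP·FN) / √((TP+FP)(TP+FN)(TN+FP)(TN+FN))
Numerator = 12·13 − 6·1 = 150
Denominator = √(18·13·19·14) = √62244 = 249.4875
MCC = 150 / 249.4875 = 0.601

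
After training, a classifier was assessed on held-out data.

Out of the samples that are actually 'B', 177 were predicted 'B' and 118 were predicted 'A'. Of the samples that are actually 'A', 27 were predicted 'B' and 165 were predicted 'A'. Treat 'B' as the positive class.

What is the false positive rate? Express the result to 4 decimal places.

FPR = FP/(FP+TN) = 27/(27+165) = 0.1406

0.1406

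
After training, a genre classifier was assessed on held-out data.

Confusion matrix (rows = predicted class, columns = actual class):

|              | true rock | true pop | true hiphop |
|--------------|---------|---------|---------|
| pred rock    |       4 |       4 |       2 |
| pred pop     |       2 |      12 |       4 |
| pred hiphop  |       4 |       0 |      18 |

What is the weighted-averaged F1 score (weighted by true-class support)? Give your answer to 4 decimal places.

Per-class F1 score (2·TP/(2·TP+FP+FN)):
  rock: TP=4, FP=4+2=6, FN=2+4=6 → 8/20 = 0.40000
  pop: TP=12, FP=2+4=6, FN=4+0=4 → 24/34 = 0.70588
  hiphop: TP=18, FP=4+0=4, FN=2+4=6 → 36/46 = 0.78261
Weighted-F1 score = Σ (supportᵢ/N)·F1 scoreᵢ with N=50: (10/50)·0.40000 + (16/50)·0.70588 + (24/50)·0.78261 = 0.6815

0.6815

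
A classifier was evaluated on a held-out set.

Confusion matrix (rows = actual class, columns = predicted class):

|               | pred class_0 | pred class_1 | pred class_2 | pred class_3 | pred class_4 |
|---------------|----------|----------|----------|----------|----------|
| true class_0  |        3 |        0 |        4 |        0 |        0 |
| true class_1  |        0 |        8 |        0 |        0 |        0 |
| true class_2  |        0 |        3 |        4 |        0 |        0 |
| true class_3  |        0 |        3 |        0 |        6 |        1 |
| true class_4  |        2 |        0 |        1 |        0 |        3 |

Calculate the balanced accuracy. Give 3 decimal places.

0.620

Balanced accuracy = mean of per-class recall.
  class_0: recall = 3/7 = 0.4286
  class_1: recall = 8/8 = 1.0000
  class_2: recall = 4/7 = 0.5714
  class_3: recall = 6/10 = 0.6000
  class_4: recall = 3/6 = 0.5000
Mean = (0.4286 + 1.0000 + 0.5714 + 0.6000 + 0.5000) / 5 = 0.620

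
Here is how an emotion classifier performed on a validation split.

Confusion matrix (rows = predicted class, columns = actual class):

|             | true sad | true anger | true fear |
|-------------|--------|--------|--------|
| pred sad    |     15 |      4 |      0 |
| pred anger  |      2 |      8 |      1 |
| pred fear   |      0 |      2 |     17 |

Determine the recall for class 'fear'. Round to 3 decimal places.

0.944

recall = TP/(TP+FN).
fear: TP=17, FN=0+1=1 → 17/18 = 0.9444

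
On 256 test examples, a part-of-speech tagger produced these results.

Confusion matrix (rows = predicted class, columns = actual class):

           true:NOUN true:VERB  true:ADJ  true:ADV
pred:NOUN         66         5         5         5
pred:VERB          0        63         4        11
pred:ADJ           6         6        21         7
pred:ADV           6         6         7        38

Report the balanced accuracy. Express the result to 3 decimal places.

0.706

Balanced accuracy = mean of per-class recall.
  NOUN: recall = 66/78 = 0.8462
  VERB: recall = 63/80 = 0.7875
  ADJ: recall = 21/37 = 0.5676
  ADV: recall = 38/61 = 0.6230
Mean = (0.8462 + 0.7875 + 0.5676 + 0.6230) / 4 = 0.706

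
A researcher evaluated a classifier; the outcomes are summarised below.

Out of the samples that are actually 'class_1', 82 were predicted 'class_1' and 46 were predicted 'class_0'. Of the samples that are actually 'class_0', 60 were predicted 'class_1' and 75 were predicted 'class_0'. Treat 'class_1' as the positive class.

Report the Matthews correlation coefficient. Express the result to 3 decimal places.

MCC = (TP·TN − FP·FN) / √((TP+FP)(TP+FN)(TN+FP)(TN+FN))
Numerator = 82·75 − 60·46 = 3390
Denominator = √(142·128·135·121) = √296904960 = 17230.9303
MCC = 3390 / 17230.9303 = 0.197

0.197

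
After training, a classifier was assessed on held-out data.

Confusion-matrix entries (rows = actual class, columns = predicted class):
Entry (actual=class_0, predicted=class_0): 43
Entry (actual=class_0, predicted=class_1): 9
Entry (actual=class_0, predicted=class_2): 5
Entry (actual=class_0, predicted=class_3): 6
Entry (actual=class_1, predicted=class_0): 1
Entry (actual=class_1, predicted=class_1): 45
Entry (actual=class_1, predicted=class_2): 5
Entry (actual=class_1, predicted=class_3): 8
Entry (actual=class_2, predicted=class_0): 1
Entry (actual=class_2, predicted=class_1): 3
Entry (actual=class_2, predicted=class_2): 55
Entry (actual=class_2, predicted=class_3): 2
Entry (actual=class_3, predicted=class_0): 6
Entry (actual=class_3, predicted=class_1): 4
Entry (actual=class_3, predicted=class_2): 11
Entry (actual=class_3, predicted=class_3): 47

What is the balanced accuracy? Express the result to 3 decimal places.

Balanced accuracy = mean of per-class recall.
  class_0: recall = 43/63 = 0.6825
  class_1: recall = 45/59 = 0.7627
  class_2: recall = 55/61 = 0.9016
  class_3: recall = 47/68 = 0.6912
Mean = (0.6825 + 0.7627 + 0.9016 + 0.6912) / 4 = 0.760

0.760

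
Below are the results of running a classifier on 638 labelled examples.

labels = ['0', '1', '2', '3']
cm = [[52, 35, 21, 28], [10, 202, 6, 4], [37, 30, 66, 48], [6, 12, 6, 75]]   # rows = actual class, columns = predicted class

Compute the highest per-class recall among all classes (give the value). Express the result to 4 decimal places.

0.9099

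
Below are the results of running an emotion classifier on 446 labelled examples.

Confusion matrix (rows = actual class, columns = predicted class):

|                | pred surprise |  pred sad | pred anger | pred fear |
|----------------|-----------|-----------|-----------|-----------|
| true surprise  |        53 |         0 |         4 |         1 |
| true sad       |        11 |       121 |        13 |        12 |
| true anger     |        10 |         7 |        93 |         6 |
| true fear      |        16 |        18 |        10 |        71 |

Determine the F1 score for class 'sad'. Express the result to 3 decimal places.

Take TP from the diagonal, FP from the rest of the 'sad' prediction marginal, FN from the rest of the 'sad' actual marginal.
F1 score = 2·TP/(2·TP+FP+FN).
sad: TP=121, FP=0+7+18=25, FN=11+13+12=36 → 242/303 = 0.7987

0.799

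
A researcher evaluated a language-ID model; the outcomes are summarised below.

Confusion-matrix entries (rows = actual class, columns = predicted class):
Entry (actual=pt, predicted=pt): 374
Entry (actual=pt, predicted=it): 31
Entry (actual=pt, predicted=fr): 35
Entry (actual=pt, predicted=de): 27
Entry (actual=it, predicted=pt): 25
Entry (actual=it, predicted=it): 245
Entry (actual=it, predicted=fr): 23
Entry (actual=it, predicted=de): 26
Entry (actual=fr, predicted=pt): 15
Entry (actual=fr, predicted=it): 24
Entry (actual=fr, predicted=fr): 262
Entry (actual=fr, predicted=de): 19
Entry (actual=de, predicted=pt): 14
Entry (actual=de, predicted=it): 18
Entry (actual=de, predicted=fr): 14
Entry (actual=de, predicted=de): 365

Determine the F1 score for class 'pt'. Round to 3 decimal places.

Take TP from the diagonal, FP from the rest of the 'pt' prediction marginal, FN from the rest of the 'pt' actual marginal.
F1 score = 2·TP/(2·TP+FP+FN).
pt: TP=374, FP=25+15+14=54, FN=31+35+27=93 → 748/895 = 0.8358

0.836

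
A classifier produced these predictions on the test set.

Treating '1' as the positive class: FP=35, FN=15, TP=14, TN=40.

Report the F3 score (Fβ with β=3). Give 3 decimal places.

Fβ = (1+β²)·TP / ((1+β²)·TP + β²·FN + FP), with β²=9
= 10·14 / (10·14 + 9·15 + 35) = 0.452

0.452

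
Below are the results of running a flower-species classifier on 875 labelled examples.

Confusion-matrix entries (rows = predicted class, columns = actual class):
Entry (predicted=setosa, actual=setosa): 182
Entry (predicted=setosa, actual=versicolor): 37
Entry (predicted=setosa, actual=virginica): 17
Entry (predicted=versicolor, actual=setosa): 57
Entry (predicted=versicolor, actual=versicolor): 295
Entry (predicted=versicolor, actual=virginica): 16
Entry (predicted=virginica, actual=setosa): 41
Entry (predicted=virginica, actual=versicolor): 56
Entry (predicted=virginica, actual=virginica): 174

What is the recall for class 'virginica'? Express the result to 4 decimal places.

0.8406

Treat 'virginica' as positive and all other classes as negative.
recall = TP/(TP+FN).
virginica: TP=174, FN=17+16=33 → 174/207 = 0.84058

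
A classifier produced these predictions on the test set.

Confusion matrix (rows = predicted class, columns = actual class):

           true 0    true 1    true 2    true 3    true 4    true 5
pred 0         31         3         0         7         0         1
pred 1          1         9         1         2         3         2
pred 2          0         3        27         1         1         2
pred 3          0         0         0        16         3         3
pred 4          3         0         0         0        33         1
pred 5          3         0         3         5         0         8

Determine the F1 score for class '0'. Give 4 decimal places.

0.7750

F1 score = 2·TP/(2·TP+FP+FN).
0: TP=31, FP=3+0+7+0+1=11, FN=1+0+0+3+3=7 → 62/80 = 0.77500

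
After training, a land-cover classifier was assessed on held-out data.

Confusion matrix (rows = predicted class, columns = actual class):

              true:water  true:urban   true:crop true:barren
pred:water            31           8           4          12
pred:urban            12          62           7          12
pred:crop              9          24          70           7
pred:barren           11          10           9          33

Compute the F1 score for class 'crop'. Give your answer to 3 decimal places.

Take TP from the diagonal, FP from the rest of the 'crop' prediction marginal, FN from the rest of the 'crop' actual marginal.
F1 score = 2·TP/(2·TP+FP+FN).
crop: TP=70, FP=9+24+7=40, FN=4+7+9=20 → 140/200 = 0.7000

0.700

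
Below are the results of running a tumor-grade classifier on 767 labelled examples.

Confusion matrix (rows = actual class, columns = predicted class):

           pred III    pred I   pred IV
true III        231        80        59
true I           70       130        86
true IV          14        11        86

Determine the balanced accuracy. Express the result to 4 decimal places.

Balanced accuracy = mean of per-class recall.
  III: recall = 231/370 = 0.62432
  I: recall = 130/286 = 0.45455
  IV: recall = 86/111 = 0.77477
Mean = (0.62432 + 0.45455 + 0.77477) / 3 = 0.6179

0.6179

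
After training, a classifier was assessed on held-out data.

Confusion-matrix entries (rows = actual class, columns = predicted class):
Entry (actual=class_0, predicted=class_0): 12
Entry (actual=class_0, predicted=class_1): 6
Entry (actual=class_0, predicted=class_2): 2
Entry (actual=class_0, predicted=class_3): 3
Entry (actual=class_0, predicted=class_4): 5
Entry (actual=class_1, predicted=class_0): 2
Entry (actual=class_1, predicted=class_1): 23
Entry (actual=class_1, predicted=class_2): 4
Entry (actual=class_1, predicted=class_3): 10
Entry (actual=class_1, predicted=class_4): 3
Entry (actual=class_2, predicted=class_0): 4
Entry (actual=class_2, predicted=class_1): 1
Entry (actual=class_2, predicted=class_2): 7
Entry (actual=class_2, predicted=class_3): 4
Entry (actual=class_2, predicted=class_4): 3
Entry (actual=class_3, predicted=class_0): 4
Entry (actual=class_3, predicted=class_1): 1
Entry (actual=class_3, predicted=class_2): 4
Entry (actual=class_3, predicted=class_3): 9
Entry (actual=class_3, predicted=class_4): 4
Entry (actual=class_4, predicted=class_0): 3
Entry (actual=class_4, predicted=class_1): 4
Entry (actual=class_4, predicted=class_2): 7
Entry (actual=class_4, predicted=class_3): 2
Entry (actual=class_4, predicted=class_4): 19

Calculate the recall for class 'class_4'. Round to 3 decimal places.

0.543

Take TP from the diagonal, FP from the rest of the 'class_4' prediction marginal, FN from the rest of the 'class_4' actual marginal.
recall = TP/(TP+FN).
class_4: TP=19, FN=3+4+7+2=16 → 19/35 = 0.5429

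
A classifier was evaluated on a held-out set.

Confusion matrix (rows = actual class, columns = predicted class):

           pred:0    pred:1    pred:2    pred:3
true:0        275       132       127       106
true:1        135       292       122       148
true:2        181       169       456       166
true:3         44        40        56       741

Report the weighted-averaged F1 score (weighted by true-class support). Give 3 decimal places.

0.543

Per-class F1 score (2·TP/(2·TP+FP+FN)):
  0: TP=275, FP=135+181+44=360, FN=132+127+106=365 → 550/1275 = 0.4314
  1: TP=292, FP=132+169+40=341, FN=135+122+148=405 → 584/1330 = 0.4391
  2: TP=456, FP=127+122+56=305, FN=181+169+166=516 → 912/1733 = 0.5263
  3: TP=741, FP=106+148+166=420, FN=44+40+56=140 → 1482/2042 = 0.7258
Weighted-F1 score = Σ (supportᵢ/N)·F1 scoreᵢ with N=3190: (640/3190)·0.4314 + (697/3190)·0.4391 + (972/3190)·0.5263 + (881/3190)·0.7258 = 0.543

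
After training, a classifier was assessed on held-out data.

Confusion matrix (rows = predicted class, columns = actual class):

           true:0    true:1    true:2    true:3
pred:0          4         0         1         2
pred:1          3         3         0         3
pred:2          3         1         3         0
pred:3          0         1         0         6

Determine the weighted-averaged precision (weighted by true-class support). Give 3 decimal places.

0.617

Per-class precision (TP/(TP+FP)):
  0: TP=4, FP=0+1+2=3 → 4/7 = 0.5714
  1: TP=3, FP=3+0+3=6 → 3/9 = 0.3333
  2: TP=3, FP=3+1+0=4 → 3/7 = 0.4286
  3: TP=6, FP=0+1+0=1 → 6/7 = 0.8571
Weighted-precision = Σ (supportᵢ/N)·precisionᵢ with N=30: (10/30)·0.5714 + (5/30)·0.3333 + (4/30)·0.4286 + (11/30)·0.8571 = 0.617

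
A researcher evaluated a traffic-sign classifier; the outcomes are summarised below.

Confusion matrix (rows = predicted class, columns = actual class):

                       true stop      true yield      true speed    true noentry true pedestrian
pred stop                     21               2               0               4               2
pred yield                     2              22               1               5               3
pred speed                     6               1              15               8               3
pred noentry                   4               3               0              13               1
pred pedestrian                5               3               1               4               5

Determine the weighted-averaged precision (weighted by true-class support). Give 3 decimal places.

0.603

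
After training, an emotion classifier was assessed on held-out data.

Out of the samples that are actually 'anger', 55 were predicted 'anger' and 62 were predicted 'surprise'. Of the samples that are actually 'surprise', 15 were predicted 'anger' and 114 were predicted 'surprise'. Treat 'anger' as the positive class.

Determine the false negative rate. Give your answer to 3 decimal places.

0.530

FNR = FN/(FN+TP) = 62/(62+55) = 0.530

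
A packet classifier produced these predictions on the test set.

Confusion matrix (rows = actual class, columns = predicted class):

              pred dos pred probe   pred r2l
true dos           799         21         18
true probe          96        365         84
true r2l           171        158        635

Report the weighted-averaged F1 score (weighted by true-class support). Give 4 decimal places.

0.7620

Per-class F1 score (2·TP/(2·TP+FP+FN)):
  dos: TP=799, FP=96+171=267, FN=21+18=39 → 1598/1904 = 0.83929
  probe: TP=365, FP=21+158=179, FN=96+84=180 → 730/1089 = 0.67034
  r2l: TP=635, FP=18+84=102, FN=171+158=329 → 1270/1701 = 0.74662
Weighted-F1 score = Σ (supportᵢ/N)·F1 scoreᵢ with N=2347: (838/2347)·0.83929 + (545/2347)·0.67034 + (964/2347)·0.74662 = 0.7620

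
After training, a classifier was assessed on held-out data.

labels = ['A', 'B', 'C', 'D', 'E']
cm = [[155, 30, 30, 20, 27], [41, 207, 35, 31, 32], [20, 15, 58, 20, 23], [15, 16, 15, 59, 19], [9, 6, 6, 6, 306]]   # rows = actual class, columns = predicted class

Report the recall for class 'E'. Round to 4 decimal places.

One-vs-rest for 'E': TP = diagonal; FP = other classes predicted 'E'; FN = 'E' predicted as other.
recall = TP/(TP+FN).
E: TP=306, FN=9+6+6+6=27 → 306/333 = 0.91892

0.9189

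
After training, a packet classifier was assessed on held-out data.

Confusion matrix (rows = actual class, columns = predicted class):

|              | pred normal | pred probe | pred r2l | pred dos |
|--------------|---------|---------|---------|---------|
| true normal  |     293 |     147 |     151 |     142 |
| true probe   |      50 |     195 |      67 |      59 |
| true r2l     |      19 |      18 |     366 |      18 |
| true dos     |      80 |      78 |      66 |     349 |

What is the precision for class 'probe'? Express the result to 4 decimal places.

0.4452

One-vs-rest for 'probe': TP = diagonal; FP = other classes predicted 'probe'; FN = 'probe' predicted as other.
precision = TP/(TP+FP).
probe: TP=195, FP=147+18+78=243 → 195/438 = 0.44521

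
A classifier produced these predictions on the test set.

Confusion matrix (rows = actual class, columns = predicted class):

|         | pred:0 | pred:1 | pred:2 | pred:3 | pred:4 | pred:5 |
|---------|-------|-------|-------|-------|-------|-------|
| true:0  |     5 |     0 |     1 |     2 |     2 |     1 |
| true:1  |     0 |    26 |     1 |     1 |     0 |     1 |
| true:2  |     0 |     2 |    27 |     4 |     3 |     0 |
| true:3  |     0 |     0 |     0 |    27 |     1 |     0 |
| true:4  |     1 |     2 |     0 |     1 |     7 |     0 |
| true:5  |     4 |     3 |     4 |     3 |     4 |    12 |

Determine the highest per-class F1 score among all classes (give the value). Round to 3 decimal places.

0.839

Per-class F1 score (2·TP/(2·TP+FP+FN)):
  0: TP=5, FP=0+0+0+1+4=5, FN=0+1+2+2+1=6 → 10/21 = 0.4762
  1: TP=26, FP=0+2+0+2+3=7, FN=0+1+1+0+1=3 → 52/62 = 0.8387
  2: TP=27, FP=1+1+0+0+4=6, FN=0+2+4+3+0=9 → 54/69 = 0.7826
  3: TP=27, FP=2+1+4+1+3=11, FN=0+0+0+1+0=1 → 54/66 = 0.8182
  4: TP=7, FP=2+0+3+1+4=10, FN=1+2+0+1+0=4 → 14/28 = 0.5000
  5: TP=12, FP=1+1+0+0+0=2, FN=4+3+4+3+4=18 → 24/44 = 0.5455
Highest is class '1' with F1 score = 0.839.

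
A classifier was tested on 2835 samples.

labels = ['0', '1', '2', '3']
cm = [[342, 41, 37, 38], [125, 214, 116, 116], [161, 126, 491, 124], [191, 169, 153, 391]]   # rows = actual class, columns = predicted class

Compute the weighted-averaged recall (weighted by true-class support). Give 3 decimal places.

0.507

Per-class recall (TP/(TP+FN)):
  0: TP=342, FN=41+37+38=116 → 342/458 = 0.7467
  1: TP=214, FN=125+116+116=357 → 214/571 = 0.3748
  2: TP=491, FN=161+126+124=411 → 491/902 = 0.5443
  3: TP=391, FN=191+169+153=513 → 391/904 = 0.4325
Weighted-recall = Σ (supportᵢ/N)·recallᵢ with N=2835: (458/2835)·0.7467 + (571/2835)·0.3748 + (902/2835)·0.5443 + (904/2835)·0.4325 = 0.507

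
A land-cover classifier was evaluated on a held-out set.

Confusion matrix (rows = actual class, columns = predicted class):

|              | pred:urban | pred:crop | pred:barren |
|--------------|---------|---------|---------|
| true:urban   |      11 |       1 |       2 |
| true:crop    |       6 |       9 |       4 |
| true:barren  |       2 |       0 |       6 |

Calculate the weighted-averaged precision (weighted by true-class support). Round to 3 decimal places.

Per-class precision (TP/(TP+FP)):
  urban: TP=11, FP=6+2=8 → 11/19 = 0.5789
  crop: TP=9, FP=1+0=1 → 9/10 = 0.9000
  barren: TP=6, FP=2+4=6 → 6/12 = 0.5000
Weighted-precision = Σ (supportᵢ/N)·precisionᵢ with N=41: (14/41)·0.5789 + (19/41)·0.9000 + (8/41)·0.5000 = 0.712

0.712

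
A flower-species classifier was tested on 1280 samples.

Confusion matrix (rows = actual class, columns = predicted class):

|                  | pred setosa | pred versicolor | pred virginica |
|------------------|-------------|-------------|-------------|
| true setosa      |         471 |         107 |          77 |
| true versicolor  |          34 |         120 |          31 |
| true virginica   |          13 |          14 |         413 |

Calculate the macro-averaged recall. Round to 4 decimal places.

0.7688

Per-class recall (TP/(TP+FN)):
  setosa: TP=471, FN=107+77=184 → 471/655 = 0.71908
  versicolor: TP=120, FN=34+31=65 → 120/185 = 0.64865
  virginica: TP=413, FN=13+14=27 → 413/440 = 0.93864
Macro-recall = mean = (0.71908 + 0.64865 + 0.93864) / 3 = 0.7688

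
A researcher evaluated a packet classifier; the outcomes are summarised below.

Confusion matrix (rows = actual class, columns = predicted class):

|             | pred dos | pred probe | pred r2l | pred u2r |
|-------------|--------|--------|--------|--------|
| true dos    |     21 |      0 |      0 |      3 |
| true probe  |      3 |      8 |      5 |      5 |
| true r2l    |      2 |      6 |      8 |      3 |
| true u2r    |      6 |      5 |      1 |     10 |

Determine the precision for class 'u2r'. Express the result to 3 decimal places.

Treat 'u2r' as positive and all other classes as negative.
precision = TP/(TP+FP).
u2r: TP=10, FP=3+5+3=11 → 10/21 = 0.4762

0.476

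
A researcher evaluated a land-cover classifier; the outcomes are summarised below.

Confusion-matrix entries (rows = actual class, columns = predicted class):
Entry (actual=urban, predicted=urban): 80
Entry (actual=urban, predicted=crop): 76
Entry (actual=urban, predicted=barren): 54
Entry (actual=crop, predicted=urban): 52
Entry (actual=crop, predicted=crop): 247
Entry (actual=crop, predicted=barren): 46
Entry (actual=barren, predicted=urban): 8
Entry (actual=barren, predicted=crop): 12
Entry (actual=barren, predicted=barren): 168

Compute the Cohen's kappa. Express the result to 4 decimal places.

0.4834

Observed agreement pₒ = trace/N = 495/743 = 0.66622
Expected agreement pₑ = Σ (rowᵢ·colᵢ)/N² = (210·140 + 345·335 + 188·268)/743² = 0.35388
κ = (pₒ − pₑ)/(1 − pₑ) = (0.66622 − 0.35388)/(1 − 0.35388) = 0.4834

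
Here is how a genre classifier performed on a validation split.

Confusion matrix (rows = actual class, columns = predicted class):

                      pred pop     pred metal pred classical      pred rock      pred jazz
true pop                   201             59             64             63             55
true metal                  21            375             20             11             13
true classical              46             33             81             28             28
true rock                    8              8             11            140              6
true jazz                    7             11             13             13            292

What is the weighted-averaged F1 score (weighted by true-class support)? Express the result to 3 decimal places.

0.666

Per-class F1 score (2·TP/(2·TP+FP+FN)):
  pop: TP=201, FP=21+46+8+7=82, FN=59+64+63+55=241 → 402/725 = 0.5545
  metal: TP=375, FP=59+33+8+11=111, FN=21+20+11+13=65 → 750/926 = 0.8099
  classical: TP=81, FP=64+20+11+13=108, FN=46+33+28+28=135 → 162/405 = 0.4000
  rock: TP=140, FP=63+11+28+13=115, FN=8+8+11+6=33 → 280/428 = 0.6542
  jazz: TP=292, FP=55+13+28+6=102, FN=7+11+13+13=44 → 584/730 = 0.8000
Weighted-F1 score = Σ (supportᵢ/N)·F1 scoreᵢ with N=1607: (442/1607)·0.5545 + (440/1607)·0.8099 + (216/1607)·0.4000 + (173/1607)·0.6542 + (336/1607)·0.8000 = 0.666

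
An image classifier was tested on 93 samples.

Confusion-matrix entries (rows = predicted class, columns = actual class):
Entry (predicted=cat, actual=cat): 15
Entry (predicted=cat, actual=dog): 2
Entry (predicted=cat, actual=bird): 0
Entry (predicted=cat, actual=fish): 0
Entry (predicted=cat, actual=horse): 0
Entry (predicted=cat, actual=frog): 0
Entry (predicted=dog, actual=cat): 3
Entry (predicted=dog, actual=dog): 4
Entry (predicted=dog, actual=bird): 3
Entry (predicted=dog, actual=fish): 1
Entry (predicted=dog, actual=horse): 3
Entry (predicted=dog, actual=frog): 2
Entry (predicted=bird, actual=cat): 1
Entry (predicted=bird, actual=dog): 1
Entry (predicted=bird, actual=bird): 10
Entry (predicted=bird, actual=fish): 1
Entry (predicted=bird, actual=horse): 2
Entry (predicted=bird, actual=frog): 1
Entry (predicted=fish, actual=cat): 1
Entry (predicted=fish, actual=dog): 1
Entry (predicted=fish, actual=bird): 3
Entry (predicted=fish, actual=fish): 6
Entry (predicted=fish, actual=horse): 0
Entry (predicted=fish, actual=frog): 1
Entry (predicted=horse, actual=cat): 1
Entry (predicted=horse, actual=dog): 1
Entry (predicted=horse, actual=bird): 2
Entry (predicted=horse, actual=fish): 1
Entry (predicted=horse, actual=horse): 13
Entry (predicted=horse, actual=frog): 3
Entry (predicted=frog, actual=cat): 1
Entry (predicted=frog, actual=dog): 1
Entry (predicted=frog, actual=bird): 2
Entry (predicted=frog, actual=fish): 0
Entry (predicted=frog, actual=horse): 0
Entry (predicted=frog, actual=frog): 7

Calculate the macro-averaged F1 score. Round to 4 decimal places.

Per-class F1 score (2·TP/(2·TP+FP+FN)):
  cat: TP=15, FP=2+0+0+0+0=2, FN=3+1+1+1+1=7 → 30/39 = 0.76923
  dog: TP=4, FP=3+3+1+3+2=12, FN=2+1+1+1+1=6 → 8/26 = 0.30769
  bird: TP=10, FP=1+1+1+2+1=6, FN=0+3+3+2+2=10 → 20/36 = 0.55556
  fish: TP=6, FP=1+1+3+0+1=6, FN=0+1+1+1+0=3 → 12/21 = 0.57143
  horse: TP=13, FP=1+1+2+1+3=8, FN=0+3+2+0+0=5 → 26/39 = 0.66667
  frog: TP=7, FP=1+1+2+0+0=4, FN=0+2+1+1+3=7 → 14/25 = 0.56000
Macro-F1 score = mean = (0.76923 + 0.30769 + 0.55556 + 0.57143 + 0.66667 + 0.56000) / 6 = 0.5718

0.5718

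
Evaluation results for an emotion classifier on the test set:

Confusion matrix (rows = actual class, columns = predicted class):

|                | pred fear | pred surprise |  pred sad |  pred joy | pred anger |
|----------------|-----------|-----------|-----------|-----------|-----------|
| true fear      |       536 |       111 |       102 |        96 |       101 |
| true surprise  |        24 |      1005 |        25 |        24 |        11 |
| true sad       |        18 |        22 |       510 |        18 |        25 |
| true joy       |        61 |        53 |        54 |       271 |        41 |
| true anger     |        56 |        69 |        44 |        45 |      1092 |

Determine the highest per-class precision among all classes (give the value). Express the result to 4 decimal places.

Per-class precision (TP/(TP+FP)):
  fear: TP=536, FP=24+18+61+56=159 → 536/695 = 0.77122
  surprise: TP=1005, FP=111+22+53+69=255 → 1005/1260 = 0.79762
  sad: TP=510, FP=102+25+54+44=225 → 510/735 = 0.69388
  joy: TP=271, FP=96+24+18+45=183 → 271/454 = 0.59692
  anger: TP=1092, FP=101+11+25+41=178 → 1092/1270 = 0.85984
Highest is class 'anger' with precision = 0.8598.

0.8598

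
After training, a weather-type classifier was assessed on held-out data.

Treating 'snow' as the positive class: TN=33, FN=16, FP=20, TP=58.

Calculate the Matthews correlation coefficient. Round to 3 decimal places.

MCC = (TP·TN − FP·FN) / √((TP+FP)(TP+FN)(TN+FP)(TN+FN))
Numerator = 58·33 − 20·16 = 1594
Denominator = √(78·74·53·49) = √14989884 = 3871.6772
MCC = 1594 / 3871.6772 = 0.412

0.412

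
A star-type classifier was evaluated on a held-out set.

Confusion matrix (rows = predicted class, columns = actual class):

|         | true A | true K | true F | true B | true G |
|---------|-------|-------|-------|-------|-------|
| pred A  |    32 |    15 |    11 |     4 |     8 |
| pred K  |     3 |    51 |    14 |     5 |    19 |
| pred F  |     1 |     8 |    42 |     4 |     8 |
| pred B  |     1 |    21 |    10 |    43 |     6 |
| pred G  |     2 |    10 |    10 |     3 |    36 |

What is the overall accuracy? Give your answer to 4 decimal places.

Accuracy = trace / total = (32+51+42+43+36=204) / 367 = 204/367 = 0.5559

0.5559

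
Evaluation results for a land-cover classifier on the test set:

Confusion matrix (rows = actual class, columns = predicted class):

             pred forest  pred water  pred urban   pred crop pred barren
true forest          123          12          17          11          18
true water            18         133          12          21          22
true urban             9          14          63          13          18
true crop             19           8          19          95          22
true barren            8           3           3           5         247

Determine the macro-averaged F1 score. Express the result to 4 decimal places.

0.6780

Per-class F1 score (2·TP/(2·TP+FP+FN)):
  forest: TP=123, FP=18+9+19+8=54, FN=12+17+11+18=58 → 246/358 = 0.68715
  water: TP=133, FP=12+14+8+3=37, FN=18+12+21+22=73 → 266/376 = 0.70745
  urban: TP=63, FP=17+12+19+3=51, FN=9+14+13+18=54 → 126/231 = 0.54545
  crop: TP=95, FP=11+21+13+5=50, FN=19+8+19+22=68 → 190/308 = 0.61688
  barren: TP=247, FP=18+22+18+22=80, FN=8+3+3+5=19 → 494/593 = 0.83305
Macro-F1 score = mean = (0.68715 + 0.70745 + 0.54545 + 0.61688 + 0.83305) / 5 = 0.6780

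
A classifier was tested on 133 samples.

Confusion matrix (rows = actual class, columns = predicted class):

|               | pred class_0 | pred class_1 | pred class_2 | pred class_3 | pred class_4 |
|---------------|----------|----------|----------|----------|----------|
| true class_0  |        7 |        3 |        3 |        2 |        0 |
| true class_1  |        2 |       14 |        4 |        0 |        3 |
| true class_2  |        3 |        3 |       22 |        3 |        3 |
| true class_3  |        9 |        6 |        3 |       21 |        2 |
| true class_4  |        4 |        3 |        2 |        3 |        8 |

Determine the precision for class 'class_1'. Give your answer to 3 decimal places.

Take TP from the diagonal, FP from the rest of the 'class_1' prediction marginal, FN from the rest of the 'class_1' actual marginal.
precision = TP/(TP+FP).
class_1: TP=14, FP=3+3+6+3=15 → 14/29 = 0.4828

0.483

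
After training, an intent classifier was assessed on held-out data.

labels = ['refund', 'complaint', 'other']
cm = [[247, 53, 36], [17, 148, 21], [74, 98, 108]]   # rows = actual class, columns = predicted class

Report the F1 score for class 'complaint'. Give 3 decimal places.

One-vs-rest for 'complaint': TP = diagonal; FP = other classes predicted 'complaint'; FN = 'complaint' predicted as other.
F1 score = 2·TP/(2·TP+FP+FN).
complaint: TP=148, FP=53+98=151, FN=17+21=38 → 296/485 = 0.6103

0.610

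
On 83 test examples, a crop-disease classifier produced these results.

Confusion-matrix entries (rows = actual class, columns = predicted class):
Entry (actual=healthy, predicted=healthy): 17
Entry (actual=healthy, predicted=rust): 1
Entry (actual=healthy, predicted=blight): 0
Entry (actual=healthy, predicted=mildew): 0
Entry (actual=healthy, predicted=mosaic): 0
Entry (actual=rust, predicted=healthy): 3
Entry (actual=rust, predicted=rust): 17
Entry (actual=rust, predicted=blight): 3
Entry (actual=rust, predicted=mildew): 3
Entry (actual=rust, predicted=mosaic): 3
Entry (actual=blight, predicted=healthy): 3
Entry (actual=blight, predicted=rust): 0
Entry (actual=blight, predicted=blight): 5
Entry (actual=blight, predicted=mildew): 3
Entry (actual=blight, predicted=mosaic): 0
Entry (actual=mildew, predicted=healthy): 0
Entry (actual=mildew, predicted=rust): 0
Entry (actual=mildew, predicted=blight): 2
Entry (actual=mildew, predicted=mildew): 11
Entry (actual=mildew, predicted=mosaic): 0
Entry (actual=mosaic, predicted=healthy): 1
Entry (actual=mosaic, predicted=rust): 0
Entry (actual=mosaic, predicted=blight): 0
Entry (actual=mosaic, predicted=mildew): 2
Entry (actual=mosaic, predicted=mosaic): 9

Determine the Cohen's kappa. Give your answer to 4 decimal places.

0.6334

Observed agreement pₒ = trace/N = 59/83 = 0.71084
Expected agreement pₑ = Σ (rowᵢ·colᵢ)/N² = (18·24 + 29·18 + 11·10 + 13·19 + 12·12)/83² = 0.21121
κ = (pₒ − pₑ)/(1 − pₑ) = (0.71084 − 0.21121)/(1 − 0.21121) = 0.6334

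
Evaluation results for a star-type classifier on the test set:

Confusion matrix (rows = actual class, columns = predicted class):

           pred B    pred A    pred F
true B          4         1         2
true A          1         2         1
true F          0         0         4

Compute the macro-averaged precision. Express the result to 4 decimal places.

Per-class precision (TP/(TP+FP)):
  B: TP=4, FP=1+0=1 → 4/5 = 0.80000
  A: TP=2, FP=1+0=1 → 2/3 = 0.66667
  F: TP=4, FP=2+1=3 → 4/7 = 0.57143
Macro-precision = mean = (0.80000 + 0.66667 + 0.57143) / 3 = 0.6794

0.6794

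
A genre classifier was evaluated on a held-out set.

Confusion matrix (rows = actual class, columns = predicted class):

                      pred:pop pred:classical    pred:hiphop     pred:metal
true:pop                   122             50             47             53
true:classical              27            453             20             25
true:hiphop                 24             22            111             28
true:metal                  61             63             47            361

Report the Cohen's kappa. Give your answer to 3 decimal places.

Observed agreement pₒ = trace/N = 1047/1514 = 0.6915
Expected agreement pₑ = Σ (rowᵢ·colᵢ)/N² = (272·234 + 525·588 + 185·225 + 532·467)/1514² = 0.2890
κ = (pₒ − pₑ)/(1 − pₑ) = (0.6915 − 0.2890)/(1 − 0.2890) = 0.566

0.566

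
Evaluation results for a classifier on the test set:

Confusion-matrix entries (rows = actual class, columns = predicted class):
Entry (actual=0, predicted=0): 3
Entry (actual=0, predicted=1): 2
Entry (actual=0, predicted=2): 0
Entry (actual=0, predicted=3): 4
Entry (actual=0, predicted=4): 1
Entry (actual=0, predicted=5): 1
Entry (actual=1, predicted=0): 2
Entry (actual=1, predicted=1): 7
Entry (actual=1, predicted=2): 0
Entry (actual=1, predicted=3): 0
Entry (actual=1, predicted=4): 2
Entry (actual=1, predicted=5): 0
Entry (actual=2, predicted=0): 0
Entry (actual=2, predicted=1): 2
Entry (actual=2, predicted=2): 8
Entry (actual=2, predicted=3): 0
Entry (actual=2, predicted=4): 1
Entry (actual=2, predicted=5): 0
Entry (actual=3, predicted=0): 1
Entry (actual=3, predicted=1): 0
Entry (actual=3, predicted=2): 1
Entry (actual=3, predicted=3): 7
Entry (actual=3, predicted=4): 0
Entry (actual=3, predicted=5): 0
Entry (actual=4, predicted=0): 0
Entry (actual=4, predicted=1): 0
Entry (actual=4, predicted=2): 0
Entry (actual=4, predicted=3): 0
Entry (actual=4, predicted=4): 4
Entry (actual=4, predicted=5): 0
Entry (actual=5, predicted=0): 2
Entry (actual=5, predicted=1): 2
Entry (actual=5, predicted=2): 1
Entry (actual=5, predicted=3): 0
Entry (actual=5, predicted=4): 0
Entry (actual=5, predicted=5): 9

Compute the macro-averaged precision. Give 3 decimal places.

0.625

Per-class precision (TP/(TP+FP)):
  0: TP=3, FP=2+0+1+0+2=5 → 3/8 = 0.3750
  1: TP=7, FP=2+2+0+0+2=6 → 7/13 = 0.5385
  2: TP=8, FP=0+0+1+0+1=2 → 8/10 = 0.8000
  3: TP=7, FP=4+0+0+0+0=4 → 7/11 = 0.6364
  4: TP=4, FP=1+2+1+0+0=4 → 4/8 = 0.5000
  5: TP=9, FP=1+0+0+0+0=1 → 9/10 = 0.9000
Macro-precision = mean = (0.3750 + 0.5385 + 0.8000 + 0.6364 + 0.5000 + 0.9000) / 6 = 0.625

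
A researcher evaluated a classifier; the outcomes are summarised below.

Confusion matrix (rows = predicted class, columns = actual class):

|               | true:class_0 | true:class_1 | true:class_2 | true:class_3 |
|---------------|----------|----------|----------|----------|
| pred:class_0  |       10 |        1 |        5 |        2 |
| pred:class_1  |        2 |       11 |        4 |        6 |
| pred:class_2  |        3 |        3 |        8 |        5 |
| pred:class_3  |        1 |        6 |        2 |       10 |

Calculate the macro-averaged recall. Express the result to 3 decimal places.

Per-class recall (TP/(TP+FN)):
  class_0: TP=10, FN=2+3+1=6 → 10/16 = 0.6250
  class_1: TP=11, FN=1+3+6=10 → 11/21 = 0.5238
  class_2: TP=8, FN=5+4+2=11 → 8/19 = 0.4211
  class_3: TP=10, FN=2+6+5=13 → 10/23 = 0.4348
Macro-recall = mean = (0.6250 + 0.5238 + 0.4211 + 0.4348) / 4 = 0.501

0.501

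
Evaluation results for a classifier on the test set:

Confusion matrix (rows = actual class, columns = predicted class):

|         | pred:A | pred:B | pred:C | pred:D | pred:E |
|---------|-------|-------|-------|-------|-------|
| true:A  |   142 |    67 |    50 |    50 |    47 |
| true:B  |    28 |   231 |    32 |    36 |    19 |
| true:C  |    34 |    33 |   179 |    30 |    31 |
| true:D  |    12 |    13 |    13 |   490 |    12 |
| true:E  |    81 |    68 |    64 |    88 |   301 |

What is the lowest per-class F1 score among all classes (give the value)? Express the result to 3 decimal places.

Per-class F1 score (2·TP/(2·TP+FP+FN)):
  A: TP=142, FP=28+34+12+81=155, FN=67+50+50+47=214 → 284/653 = 0.4349
  B: TP=231, FP=67+33+13+68=181, FN=28+32+36+19=115 → 462/758 = 0.6095
  C: TP=179, FP=50+32+13+64=159, FN=34+33+30+31=128 → 358/645 = 0.5550
  D: TP=490, FP=50+36+30+88=204, FN=12+13+13+12=50 → 980/1234 = 0.7942
  E: TP=301, FP=47+19+31+12=109, FN=81+68+64+88=301 → 602/1012 = 0.5949
Lowest is class 'A' with F1 score = 0.435.

0.435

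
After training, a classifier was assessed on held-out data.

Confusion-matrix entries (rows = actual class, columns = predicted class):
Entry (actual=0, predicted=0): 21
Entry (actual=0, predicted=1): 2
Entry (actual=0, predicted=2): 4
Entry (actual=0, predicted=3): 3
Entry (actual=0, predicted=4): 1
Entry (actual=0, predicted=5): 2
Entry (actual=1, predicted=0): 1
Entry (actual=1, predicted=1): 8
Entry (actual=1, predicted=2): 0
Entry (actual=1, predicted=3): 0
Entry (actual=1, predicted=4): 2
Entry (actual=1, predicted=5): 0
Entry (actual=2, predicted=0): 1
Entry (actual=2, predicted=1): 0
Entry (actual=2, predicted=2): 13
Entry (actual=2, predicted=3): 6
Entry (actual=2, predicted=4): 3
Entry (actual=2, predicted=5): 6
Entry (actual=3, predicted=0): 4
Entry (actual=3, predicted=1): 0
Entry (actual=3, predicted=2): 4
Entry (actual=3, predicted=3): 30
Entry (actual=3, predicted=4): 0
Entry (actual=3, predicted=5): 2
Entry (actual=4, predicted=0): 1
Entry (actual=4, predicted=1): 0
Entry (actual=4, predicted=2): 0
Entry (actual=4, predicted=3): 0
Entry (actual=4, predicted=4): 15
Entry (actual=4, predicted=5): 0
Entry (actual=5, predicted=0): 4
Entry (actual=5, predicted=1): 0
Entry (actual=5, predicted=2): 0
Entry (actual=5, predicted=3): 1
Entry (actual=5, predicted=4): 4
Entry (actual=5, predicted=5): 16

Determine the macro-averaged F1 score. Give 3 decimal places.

Per-class F1 score (2·TP/(2·TP+FP+FN)):
  0: TP=21, FP=1+1+4+1+4=11, FN=2+4+3+1+2=12 → 42/65 = 0.6462
  1: TP=8, FP=2+0+0+0+0=2, FN=1+0+0+2+0=3 → 16/21 = 0.7619
  2: TP=13, FP=4+0+4+0+0=8, FN=1+0+6+3+6=16 → 26/50 = 0.5200
  3: TP=30, FP=3+0+6+0+1=10, FN=4+0+4+0+2=10 → 60/80 = 0.7500
  4: TP=15, FP=1+2+3+0+4=10, FN=1+0+0+0+0=1 → 30/41 = 0.7317
  5: TP=16, FP=2+0+6+2+0=10, FN=4+0+0+1+4=9 → 32/51 = 0.6275
Macro-F1 score = mean = (0.6462 + 0.7619 + 0.5200 + 0.7500 + 0.7317 + 0.6275) / 6 = 0.673

0.673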